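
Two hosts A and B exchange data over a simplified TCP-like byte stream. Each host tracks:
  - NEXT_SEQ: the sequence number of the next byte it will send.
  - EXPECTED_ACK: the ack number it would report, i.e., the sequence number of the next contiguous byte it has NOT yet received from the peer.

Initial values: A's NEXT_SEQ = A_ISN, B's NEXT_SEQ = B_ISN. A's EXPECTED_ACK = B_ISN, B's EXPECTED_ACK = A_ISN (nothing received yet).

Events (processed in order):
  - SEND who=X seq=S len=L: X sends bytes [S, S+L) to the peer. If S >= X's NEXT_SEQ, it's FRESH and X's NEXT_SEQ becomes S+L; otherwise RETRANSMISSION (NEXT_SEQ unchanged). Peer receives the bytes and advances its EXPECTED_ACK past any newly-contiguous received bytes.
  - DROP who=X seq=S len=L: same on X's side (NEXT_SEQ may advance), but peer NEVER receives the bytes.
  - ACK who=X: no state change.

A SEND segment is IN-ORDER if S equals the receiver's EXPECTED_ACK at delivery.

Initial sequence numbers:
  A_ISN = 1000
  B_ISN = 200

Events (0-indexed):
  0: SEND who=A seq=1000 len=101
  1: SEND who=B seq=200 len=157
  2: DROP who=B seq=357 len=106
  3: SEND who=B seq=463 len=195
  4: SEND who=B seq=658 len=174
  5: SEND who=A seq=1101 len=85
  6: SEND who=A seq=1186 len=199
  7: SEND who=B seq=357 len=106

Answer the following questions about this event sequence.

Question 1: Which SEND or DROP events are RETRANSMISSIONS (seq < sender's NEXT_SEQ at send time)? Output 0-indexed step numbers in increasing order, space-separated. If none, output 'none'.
Answer: 7

Derivation:
Step 0: SEND seq=1000 -> fresh
Step 1: SEND seq=200 -> fresh
Step 2: DROP seq=357 -> fresh
Step 3: SEND seq=463 -> fresh
Step 4: SEND seq=658 -> fresh
Step 5: SEND seq=1101 -> fresh
Step 6: SEND seq=1186 -> fresh
Step 7: SEND seq=357 -> retransmit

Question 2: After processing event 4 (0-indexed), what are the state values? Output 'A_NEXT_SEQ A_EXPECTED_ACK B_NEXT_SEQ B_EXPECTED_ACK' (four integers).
After event 0: A_seq=1101 A_ack=200 B_seq=200 B_ack=1101
After event 1: A_seq=1101 A_ack=357 B_seq=357 B_ack=1101
After event 2: A_seq=1101 A_ack=357 B_seq=463 B_ack=1101
After event 3: A_seq=1101 A_ack=357 B_seq=658 B_ack=1101
After event 4: A_seq=1101 A_ack=357 B_seq=832 B_ack=1101

1101 357 832 1101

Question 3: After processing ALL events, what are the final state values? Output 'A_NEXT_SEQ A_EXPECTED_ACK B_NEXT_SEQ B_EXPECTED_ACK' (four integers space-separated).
Answer: 1385 832 832 1385

Derivation:
After event 0: A_seq=1101 A_ack=200 B_seq=200 B_ack=1101
After event 1: A_seq=1101 A_ack=357 B_seq=357 B_ack=1101
After event 2: A_seq=1101 A_ack=357 B_seq=463 B_ack=1101
After event 3: A_seq=1101 A_ack=357 B_seq=658 B_ack=1101
After event 4: A_seq=1101 A_ack=357 B_seq=832 B_ack=1101
After event 5: A_seq=1186 A_ack=357 B_seq=832 B_ack=1186
After event 6: A_seq=1385 A_ack=357 B_seq=832 B_ack=1385
After event 7: A_seq=1385 A_ack=832 B_seq=832 B_ack=1385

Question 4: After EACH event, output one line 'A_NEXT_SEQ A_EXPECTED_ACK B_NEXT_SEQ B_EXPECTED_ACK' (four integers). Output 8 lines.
1101 200 200 1101
1101 357 357 1101
1101 357 463 1101
1101 357 658 1101
1101 357 832 1101
1186 357 832 1186
1385 357 832 1385
1385 832 832 1385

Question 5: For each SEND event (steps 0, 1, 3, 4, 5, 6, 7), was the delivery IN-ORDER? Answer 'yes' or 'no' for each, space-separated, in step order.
Step 0: SEND seq=1000 -> in-order
Step 1: SEND seq=200 -> in-order
Step 3: SEND seq=463 -> out-of-order
Step 4: SEND seq=658 -> out-of-order
Step 5: SEND seq=1101 -> in-order
Step 6: SEND seq=1186 -> in-order
Step 7: SEND seq=357 -> in-order

Answer: yes yes no no yes yes yes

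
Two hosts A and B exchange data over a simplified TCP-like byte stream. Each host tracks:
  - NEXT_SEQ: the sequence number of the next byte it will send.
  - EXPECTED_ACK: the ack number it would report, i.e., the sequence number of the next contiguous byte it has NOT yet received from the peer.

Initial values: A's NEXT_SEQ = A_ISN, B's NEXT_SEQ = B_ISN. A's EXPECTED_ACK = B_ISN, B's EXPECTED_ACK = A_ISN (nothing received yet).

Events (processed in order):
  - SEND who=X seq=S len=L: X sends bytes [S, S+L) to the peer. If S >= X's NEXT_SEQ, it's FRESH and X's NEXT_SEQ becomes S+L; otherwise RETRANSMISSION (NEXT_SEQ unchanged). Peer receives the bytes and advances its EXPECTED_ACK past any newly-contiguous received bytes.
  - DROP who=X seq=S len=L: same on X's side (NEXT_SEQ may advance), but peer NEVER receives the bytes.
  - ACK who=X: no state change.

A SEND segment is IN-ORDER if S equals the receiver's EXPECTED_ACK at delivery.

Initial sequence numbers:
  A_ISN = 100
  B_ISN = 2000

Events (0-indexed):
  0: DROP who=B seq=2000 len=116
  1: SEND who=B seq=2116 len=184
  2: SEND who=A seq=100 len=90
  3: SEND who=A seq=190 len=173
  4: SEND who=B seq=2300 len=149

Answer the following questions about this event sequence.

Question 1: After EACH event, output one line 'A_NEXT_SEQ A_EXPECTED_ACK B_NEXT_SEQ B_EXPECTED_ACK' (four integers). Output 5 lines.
100 2000 2116 100
100 2000 2300 100
190 2000 2300 190
363 2000 2300 363
363 2000 2449 363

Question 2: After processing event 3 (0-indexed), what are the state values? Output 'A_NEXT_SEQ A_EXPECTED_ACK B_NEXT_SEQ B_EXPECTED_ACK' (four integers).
After event 0: A_seq=100 A_ack=2000 B_seq=2116 B_ack=100
After event 1: A_seq=100 A_ack=2000 B_seq=2300 B_ack=100
After event 2: A_seq=190 A_ack=2000 B_seq=2300 B_ack=190
After event 3: A_seq=363 A_ack=2000 B_seq=2300 B_ack=363

363 2000 2300 363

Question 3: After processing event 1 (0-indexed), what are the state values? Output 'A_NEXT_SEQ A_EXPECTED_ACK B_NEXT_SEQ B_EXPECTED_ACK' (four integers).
After event 0: A_seq=100 A_ack=2000 B_seq=2116 B_ack=100
After event 1: A_seq=100 A_ack=2000 B_seq=2300 B_ack=100

100 2000 2300 100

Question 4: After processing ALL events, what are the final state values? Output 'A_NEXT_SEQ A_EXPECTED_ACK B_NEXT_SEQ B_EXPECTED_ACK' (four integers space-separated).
Answer: 363 2000 2449 363

Derivation:
After event 0: A_seq=100 A_ack=2000 B_seq=2116 B_ack=100
After event 1: A_seq=100 A_ack=2000 B_seq=2300 B_ack=100
After event 2: A_seq=190 A_ack=2000 B_seq=2300 B_ack=190
After event 3: A_seq=363 A_ack=2000 B_seq=2300 B_ack=363
After event 4: A_seq=363 A_ack=2000 B_seq=2449 B_ack=363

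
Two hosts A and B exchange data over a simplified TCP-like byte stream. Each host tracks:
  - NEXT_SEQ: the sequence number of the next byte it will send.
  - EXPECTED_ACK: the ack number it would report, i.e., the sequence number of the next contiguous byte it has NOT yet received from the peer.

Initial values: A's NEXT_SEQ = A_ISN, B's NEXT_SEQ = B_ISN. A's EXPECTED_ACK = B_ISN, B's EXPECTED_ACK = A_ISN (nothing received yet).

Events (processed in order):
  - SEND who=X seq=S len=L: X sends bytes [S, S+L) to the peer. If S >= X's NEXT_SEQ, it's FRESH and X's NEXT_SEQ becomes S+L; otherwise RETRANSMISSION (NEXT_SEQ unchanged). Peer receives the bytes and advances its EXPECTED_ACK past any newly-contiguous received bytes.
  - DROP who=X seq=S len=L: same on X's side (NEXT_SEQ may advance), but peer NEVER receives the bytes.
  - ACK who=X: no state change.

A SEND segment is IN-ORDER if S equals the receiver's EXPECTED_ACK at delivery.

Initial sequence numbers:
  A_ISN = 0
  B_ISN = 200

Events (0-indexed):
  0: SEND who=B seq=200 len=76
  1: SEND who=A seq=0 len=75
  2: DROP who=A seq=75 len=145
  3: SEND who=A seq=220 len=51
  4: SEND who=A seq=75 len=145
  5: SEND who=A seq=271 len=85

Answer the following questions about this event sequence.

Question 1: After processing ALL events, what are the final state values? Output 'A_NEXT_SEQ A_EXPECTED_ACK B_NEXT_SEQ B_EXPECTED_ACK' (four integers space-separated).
After event 0: A_seq=0 A_ack=276 B_seq=276 B_ack=0
After event 1: A_seq=75 A_ack=276 B_seq=276 B_ack=75
After event 2: A_seq=220 A_ack=276 B_seq=276 B_ack=75
After event 3: A_seq=271 A_ack=276 B_seq=276 B_ack=75
After event 4: A_seq=271 A_ack=276 B_seq=276 B_ack=271
After event 5: A_seq=356 A_ack=276 B_seq=276 B_ack=356

Answer: 356 276 276 356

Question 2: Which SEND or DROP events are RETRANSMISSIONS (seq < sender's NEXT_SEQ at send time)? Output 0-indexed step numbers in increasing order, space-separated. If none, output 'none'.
Answer: 4

Derivation:
Step 0: SEND seq=200 -> fresh
Step 1: SEND seq=0 -> fresh
Step 2: DROP seq=75 -> fresh
Step 3: SEND seq=220 -> fresh
Step 4: SEND seq=75 -> retransmit
Step 5: SEND seq=271 -> fresh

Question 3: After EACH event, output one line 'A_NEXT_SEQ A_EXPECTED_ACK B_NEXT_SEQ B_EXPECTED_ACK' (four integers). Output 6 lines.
0 276 276 0
75 276 276 75
220 276 276 75
271 276 276 75
271 276 276 271
356 276 276 356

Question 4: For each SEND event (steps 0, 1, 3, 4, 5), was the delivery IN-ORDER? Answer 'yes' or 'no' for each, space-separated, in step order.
Answer: yes yes no yes yes

Derivation:
Step 0: SEND seq=200 -> in-order
Step 1: SEND seq=0 -> in-order
Step 3: SEND seq=220 -> out-of-order
Step 4: SEND seq=75 -> in-order
Step 5: SEND seq=271 -> in-order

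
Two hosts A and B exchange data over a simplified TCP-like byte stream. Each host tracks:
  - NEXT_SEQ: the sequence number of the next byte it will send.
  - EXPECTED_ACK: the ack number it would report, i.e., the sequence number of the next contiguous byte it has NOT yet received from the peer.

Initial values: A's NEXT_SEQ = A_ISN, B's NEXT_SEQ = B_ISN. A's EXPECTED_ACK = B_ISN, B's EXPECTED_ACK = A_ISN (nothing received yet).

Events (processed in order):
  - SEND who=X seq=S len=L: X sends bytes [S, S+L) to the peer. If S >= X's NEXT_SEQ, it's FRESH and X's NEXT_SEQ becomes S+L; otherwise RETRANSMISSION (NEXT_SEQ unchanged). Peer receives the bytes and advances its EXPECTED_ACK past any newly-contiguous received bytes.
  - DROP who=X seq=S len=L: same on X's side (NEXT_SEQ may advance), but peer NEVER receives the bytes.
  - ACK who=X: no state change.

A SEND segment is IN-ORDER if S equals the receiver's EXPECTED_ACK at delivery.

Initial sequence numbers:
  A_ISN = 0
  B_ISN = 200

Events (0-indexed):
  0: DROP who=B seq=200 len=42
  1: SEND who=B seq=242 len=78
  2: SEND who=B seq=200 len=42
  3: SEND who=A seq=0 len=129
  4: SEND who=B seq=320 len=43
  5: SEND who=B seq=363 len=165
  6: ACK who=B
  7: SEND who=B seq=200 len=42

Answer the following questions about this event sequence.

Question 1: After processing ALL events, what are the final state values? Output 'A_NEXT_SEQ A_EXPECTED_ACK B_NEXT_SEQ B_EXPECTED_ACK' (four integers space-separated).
After event 0: A_seq=0 A_ack=200 B_seq=242 B_ack=0
After event 1: A_seq=0 A_ack=200 B_seq=320 B_ack=0
After event 2: A_seq=0 A_ack=320 B_seq=320 B_ack=0
After event 3: A_seq=129 A_ack=320 B_seq=320 B_ack=129
After event 4: A_seq=129 A_ack=363 B_seq=363 B_ack=129
After event 5: A_seq=129 A_ack=528 B_seq=528 B_ack=129
After event 6: A_seq=129 A_ack=528 B_seq=528 B_ack=129
After event 7: A_seq=129 A_ack=528 B_seq=528 B_ack=129

Answer: 129 528 528 129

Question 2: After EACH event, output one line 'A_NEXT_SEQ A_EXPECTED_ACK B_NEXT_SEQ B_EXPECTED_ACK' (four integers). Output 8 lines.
0 200 242 0
0 200 320 0
0 320 320 0
129 320 320 129
129 363 363 129
129 528 528 129
129 528 528 129
129 528 528 129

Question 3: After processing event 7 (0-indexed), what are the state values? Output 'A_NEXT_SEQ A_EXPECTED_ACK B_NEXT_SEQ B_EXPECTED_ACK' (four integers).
After event 0: A_seq=0 A_ack=200 B_seq=242 B_ack=0
After event 1: A_seq=0 A_ack=200 B_seq=320 B_ack=0
After event 2: A_seq=0 A_ack=320 B_seq=320 B_ack=0
After event 3: A_seq=129 A_ack=320 B_seq=320 B_ack=129
After event 4: A_seq=129 A_ack=363 B_seq=363 B_ack=129
After event 5: A_seq=129 A_ack=528 B_seq=528 B_ack=129
After event 6: A_seq=129 A_ack=528 B_seq=528 B_ack=129
After event 7: A_seq=129 A_ack=528 B_seq=528 B_ack=129

129 528 528 129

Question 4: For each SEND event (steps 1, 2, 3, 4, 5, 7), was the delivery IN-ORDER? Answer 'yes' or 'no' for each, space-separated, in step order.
Step 1: SEND seq=242 -> out-of-order
Step 2: SEND seq=200 -> in-order
Step 3: SEND seq=0 -> in-order
Step 4: SEND seq=320 -> in-order
Step 5: SEND seq=363 -> in-order
Step 7: SEND seq=200 -> out-of-order

Answer: no yes yes yes yes no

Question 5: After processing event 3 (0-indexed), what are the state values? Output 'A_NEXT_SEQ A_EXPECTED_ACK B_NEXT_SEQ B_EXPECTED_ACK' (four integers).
After event 0: A_seq=0 A_ack=200 B_seq=242 B_ack=0
After event 1: A_seq=0 A_ack=200 B_seq=320 B_ack=0
After event 2: A_seq=0 A_ack=320 B_seq=320 B_ack=0
After event 3: A_seq=129 A_ack=320 B_seq=320 B_ack=129

129 320 320 129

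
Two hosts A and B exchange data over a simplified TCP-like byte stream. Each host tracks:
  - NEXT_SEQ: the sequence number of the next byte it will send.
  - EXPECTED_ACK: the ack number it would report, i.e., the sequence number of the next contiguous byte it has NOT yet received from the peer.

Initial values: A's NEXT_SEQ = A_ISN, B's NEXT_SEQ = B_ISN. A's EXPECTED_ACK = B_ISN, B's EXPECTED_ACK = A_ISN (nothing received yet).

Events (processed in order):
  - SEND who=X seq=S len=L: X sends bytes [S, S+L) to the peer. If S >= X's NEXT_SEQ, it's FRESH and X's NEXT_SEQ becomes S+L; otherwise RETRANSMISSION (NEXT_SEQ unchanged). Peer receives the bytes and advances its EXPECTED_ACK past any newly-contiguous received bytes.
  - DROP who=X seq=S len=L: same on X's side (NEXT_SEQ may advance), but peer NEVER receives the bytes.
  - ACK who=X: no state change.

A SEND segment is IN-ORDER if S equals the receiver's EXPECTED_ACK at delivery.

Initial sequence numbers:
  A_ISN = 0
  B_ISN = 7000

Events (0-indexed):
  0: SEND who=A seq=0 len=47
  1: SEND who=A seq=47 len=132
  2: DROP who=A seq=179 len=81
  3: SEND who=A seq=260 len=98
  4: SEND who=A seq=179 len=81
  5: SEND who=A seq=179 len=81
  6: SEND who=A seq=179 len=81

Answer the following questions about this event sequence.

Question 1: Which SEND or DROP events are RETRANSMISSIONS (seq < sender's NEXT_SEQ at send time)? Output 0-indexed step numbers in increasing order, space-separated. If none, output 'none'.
Answer: 4 5 6

Derivation:
Step 0: SEND seq=0 -> fresh
Step 1: SEND seq=47 -> fresh
Step 2: DROP seq=179 -> fresh
Step 3: SEND seq=260 -> fresh
Step 4: SEND seq=179 -> retransmit
Step 5: SEND seq=179 -> retransmit
Step 6: SEND seq=179 -> retransmit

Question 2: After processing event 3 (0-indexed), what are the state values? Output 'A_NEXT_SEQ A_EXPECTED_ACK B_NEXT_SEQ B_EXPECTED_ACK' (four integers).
After event 0: A_seq=47 A_ack=7000 B_seq=7000 B_ack=47
After event 1: A_seq=179 A_ack=7000 B_seq=7000 B_ack=179
After event 2: A_seq=260 A_ack=7000 B_seq=7000 B_ack=179
After event 3: A_seq=358 A_ack=7000 B_seq=7000 B_ack=179

358 7000 7000 179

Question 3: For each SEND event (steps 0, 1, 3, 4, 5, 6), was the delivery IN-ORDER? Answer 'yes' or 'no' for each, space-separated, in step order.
Answer: yes yes no yes no no

Derivation:
Step 0: SEND seq=0 -> in-order
Step 1: SEND seq=47 -> in-order
Step 3: SEND seq=260 -> out-of-order
Step 4: SEND seq=179 -> in-order
Step 5: SEND seq=179 -> out-of-order
Step 6: SEND seq=179 -> out-of-order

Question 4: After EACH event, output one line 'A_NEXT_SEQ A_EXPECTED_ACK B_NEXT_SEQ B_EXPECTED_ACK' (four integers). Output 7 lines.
47 7000 7000 47
179 7000 7000 179
260 7000 7000 179
358 7000 7000 179
358 7000 7000 358
358 7000 7000 358
358 7000 7000 358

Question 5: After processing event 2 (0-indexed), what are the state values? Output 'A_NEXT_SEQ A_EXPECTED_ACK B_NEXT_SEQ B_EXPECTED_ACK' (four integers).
After event 0: A_seq=47 A_ack=7000 B_seq=7000 B_ack=47
After event 1: A_seq=179 A_ack=7000 B_seq=7000 B_ack=179
After event 2: A_seq=260 A_ack=7000 B_seq=7000 B_ack=179

260 7000 7000 179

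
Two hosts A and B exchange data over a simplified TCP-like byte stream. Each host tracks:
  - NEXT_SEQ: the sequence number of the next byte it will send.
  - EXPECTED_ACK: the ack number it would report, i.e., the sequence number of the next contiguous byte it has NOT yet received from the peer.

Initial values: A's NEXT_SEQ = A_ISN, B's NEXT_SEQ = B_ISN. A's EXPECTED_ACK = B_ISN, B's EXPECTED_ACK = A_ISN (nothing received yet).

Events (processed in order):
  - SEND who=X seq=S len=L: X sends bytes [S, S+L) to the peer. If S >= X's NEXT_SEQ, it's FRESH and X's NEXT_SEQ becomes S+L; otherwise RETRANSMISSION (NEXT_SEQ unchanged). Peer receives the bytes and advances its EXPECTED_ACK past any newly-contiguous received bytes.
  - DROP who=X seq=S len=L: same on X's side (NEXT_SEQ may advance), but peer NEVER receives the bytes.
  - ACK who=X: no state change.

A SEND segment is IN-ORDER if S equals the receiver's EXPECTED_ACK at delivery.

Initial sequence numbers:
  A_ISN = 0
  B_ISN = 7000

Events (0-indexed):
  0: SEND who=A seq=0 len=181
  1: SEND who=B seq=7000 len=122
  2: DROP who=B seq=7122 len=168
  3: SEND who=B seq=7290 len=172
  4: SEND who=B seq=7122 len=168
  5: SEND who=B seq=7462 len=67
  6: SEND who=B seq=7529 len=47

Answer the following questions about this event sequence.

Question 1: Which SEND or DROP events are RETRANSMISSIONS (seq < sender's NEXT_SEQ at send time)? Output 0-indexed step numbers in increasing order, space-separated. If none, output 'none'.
Answer: 4

Derivation:
Step 0: SEND seq=0 -> fresh
Step 1: SEND seq=7000 -> fresh
Step 2: DROP seq=7122 -> fresh
Step 3: SEND seq=7290 -> fresh
Step 4: SEND seq=7122 -> retransmit
Step 5: SEND seq=7462 -> fresh
Step 6: SEND seq=7529 -> fresh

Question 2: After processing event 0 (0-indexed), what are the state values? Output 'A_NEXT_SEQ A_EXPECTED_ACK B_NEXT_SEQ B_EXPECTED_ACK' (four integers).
After event 0: A_seq=181 A_ack=7000 B_seq=7000 B_ack=181

181 7000 7000 181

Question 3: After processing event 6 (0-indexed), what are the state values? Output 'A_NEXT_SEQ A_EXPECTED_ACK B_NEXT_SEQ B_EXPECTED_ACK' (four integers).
After event 0: A_seq=181 A_ack=7000 B_seq=7000 B_ack=181
After event 1: A_seq=181 A_ack=7122 B_seq=7122 B_ack=181
After event 2: A_seq=181 A_ack=7122 B_seq=7290 B_ack=181
After event 3: A_seq=181 A_ack=7122 B_seq=7462 B_ack=181
After event 4: A_seq=181 A_ack=7462 B_seq=7462 B_ack=181
After event 5: A_seq=181 A_ack=7529 B_seq=7529 B_ack=181
After event 6: A_seq=181 A_ack=7576 B_seq=7576 B_ack=181

181 7576 7576 181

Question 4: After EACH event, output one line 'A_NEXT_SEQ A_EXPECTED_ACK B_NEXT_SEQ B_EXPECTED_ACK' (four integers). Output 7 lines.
181 7000 7000 181
181 7122 7122 181
181 7122 7290 181
181 7122 7462 181
181 7462 7462 181
181 7529 7529 181
181 7576 7576 181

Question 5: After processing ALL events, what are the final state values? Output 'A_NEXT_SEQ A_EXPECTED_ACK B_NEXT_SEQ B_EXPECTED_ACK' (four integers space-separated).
Answer: 181 7576 7576 181

Derivation:
After event 0: A_seq=181 A_ack=7000 B_seq=7000 B_ack=181
After event 1: A_seq=181 A_ack=7122 B_seq=7122 B_ack=181
After event 2: A_seq=181 A_ack=7122 B_seq=7290 B_ack=181
After event 3: A_seq=181 A_ack=7122 B_seq=7462 B_ack=181
After event 4: A_seq=181 A_ack=7462 B_seq=7462 B_ack=181
After event 5: A_seq=181 A_ack=7529 B_seq=7529 B_ack=181
After event 6: A_seq=181 A_ack=7576 B_seq=7576 B_ack=181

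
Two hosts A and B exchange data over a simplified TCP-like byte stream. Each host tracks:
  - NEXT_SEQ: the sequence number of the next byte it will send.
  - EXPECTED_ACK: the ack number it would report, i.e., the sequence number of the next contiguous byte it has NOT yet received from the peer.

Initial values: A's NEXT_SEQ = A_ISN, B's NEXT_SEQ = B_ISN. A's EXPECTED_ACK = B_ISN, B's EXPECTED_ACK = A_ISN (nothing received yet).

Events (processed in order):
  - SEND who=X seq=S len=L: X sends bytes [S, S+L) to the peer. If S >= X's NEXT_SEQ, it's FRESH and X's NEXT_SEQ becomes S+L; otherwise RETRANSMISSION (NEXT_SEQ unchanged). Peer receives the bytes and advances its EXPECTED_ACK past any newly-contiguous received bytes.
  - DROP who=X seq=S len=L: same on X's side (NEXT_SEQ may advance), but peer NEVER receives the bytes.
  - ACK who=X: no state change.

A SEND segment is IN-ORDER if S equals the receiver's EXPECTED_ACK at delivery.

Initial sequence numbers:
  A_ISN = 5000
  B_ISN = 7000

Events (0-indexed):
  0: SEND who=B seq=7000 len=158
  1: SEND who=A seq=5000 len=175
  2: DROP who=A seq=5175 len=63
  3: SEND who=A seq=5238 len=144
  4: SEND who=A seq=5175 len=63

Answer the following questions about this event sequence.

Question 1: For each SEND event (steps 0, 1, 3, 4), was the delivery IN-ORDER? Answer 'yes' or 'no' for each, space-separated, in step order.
Step 0: SEND seq=7000 -> in-order
Step 1: SEND seq=5000 -> in-order
Step 3: SEND seq=5238 -> out-of-order
Step 4: SEND seq=5175 -> in-order

Answer: yes yes no yes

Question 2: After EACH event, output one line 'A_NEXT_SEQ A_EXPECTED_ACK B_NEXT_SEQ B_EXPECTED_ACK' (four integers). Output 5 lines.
5000 7158 7158 5000
5175 7158 7158 5175
5238 7158 7158 5175
5382 7158 7158 5175
5382 7158 7158 5382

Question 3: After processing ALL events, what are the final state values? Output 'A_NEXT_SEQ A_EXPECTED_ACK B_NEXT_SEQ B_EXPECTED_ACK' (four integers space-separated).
Answer: 5382 7158 7158 5382

Derivation:
After event 0: A_seq=5000 A_ack=7158 B_seq=7158 B_ack=5000
After event 1: A_seq=5175 A_ack=7158 B_seq=7158 B_ack=5175
After event 2: A_seq=5238 A_ack=7158 B_seq=7158 B_ack=5175
After event 3: A_seq=5382 A_ack=7158 B_seq=7158 B_ack=5175
After event 4: A_seq=5382 A_ack=7158 B_seq=7158 B_ack=5382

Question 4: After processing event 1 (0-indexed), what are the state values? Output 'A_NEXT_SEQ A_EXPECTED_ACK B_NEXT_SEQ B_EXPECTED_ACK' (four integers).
After event 0: A_seq=5000 A_ack=7158 B_seq=7158 B_ack=5000
After event 1: A_seq=5175 A_ack=7158 B_seq=7158 B_ack=5175

5175 7158 7158 5175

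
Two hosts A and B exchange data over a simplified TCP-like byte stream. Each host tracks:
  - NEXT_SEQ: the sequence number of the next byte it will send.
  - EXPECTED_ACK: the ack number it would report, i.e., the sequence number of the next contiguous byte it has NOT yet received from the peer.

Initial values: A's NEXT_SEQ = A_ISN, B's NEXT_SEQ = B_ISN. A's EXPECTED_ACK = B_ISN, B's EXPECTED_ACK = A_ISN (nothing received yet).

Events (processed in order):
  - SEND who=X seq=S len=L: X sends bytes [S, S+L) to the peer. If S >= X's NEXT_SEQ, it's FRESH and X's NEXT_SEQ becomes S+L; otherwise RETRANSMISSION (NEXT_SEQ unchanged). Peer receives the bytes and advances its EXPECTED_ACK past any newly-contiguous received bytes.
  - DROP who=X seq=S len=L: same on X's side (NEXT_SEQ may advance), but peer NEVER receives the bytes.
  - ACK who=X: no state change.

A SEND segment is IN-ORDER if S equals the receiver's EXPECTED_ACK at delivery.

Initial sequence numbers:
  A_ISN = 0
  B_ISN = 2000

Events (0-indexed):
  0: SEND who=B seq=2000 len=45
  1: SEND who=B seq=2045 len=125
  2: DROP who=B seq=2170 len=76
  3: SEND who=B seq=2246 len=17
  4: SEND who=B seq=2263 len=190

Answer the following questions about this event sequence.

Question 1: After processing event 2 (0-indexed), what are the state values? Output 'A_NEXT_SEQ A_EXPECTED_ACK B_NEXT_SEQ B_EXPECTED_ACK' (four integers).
After event 0: A_seq=0 A_ack=2045 B_seq=2045 B_ack=0
After event 1: A_seq=0 A_ack=2170 B_seq=2170 B_ack=0
After event 2: A_seq=0 A_ack=2170 B_seq=2246 B_ack=0

0 2170 2246 0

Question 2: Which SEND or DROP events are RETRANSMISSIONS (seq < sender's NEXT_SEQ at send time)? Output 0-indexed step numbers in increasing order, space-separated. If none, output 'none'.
Answer: none

Derivation:
Step 0: SEND seq=2000 -> fresh
Step 1: SEND seq=2045 -> fresh
Step 2: DROP seq=2170 -> fresh
Step 3: SEND seq=2246 -> fresh
Step 4: SEND seq=2263 -> fresh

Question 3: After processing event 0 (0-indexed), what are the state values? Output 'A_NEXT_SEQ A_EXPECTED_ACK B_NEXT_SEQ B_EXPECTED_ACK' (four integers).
After event 0: A_seq=0 A_ack=2045 B_seq=2045 B_ack=0

0 2045 2045 0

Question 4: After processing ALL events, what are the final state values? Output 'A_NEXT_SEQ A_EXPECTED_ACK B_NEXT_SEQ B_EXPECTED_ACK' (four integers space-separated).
After event 0: A_seq=0 A_ack=2045 B_seq=2045 B_ack=0
After event 1: A_seq=0 A_ack=2170 B_seq=2170 B_ack=0
After event 2: A_seq=0 A_ack=2170 B_seq=2246 B_ack=0
After event 3: A_seq=0 A_ack=2170 B_seq=2263 B_ack=0
After event 4: A_seq=0 A_ack=2170 B_seq=2453 B_ack=0

Answer: 0 2170 2453 0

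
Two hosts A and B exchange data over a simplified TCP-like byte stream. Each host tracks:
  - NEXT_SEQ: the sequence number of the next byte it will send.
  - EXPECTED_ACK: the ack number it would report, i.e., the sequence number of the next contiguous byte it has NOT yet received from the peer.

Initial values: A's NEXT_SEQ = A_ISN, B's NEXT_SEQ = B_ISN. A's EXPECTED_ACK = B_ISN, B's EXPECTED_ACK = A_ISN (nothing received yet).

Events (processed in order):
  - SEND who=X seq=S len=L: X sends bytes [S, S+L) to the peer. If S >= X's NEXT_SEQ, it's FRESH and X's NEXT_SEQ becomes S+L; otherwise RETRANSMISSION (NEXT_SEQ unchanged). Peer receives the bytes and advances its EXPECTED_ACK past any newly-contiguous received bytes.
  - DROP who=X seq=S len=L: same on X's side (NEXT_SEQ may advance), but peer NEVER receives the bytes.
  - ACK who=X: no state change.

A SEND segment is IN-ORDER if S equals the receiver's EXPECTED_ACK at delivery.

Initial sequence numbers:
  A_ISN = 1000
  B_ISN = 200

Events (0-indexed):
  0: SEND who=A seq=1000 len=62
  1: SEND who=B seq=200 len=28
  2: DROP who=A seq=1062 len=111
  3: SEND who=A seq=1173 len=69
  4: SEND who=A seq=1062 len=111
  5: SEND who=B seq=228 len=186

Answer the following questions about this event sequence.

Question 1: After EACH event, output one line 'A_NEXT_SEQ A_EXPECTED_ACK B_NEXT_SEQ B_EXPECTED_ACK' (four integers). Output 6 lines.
1062 200 200 1062
1062 228 228 1062
1173 228 228 1062
1242 228 228 1062
1242 228 228 1242
1242 414 414 1242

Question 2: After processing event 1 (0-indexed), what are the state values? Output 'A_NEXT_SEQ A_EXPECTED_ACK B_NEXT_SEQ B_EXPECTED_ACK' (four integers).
After event 0: A_seq=1062 A_ack=200 B_seq=200 B_ack=1062
After event 1: A_seq=1062 A_ack=228 B_seq=228 B_ack=1062

1062 228 228 1062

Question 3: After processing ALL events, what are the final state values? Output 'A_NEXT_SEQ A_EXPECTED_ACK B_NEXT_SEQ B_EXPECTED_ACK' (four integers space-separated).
After event 0: A_seq=1062 A_ack=200 B_seq=200 B_ack=1062
After event 1: A_seq=1062 A_ack=228 B_seq=228 B_ack=1062
After event 2: A_seq=1173 A_ack=228 B_seq=228 B_ack=1062
After event 3: A_seq=1242 A_ack=228 B_seq=228 B_ack=1062
After event 4: A_seq=1242 A_ack=228 B_seq=228 B_ack=1242
After event 5: A_seq=1242 A_ack=414 B_seq=414 B_ack=1242

Answer: 1242 414 414 1242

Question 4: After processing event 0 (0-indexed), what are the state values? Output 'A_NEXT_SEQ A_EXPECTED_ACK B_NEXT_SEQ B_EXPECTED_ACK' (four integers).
After event 0: A_seq=1062 A_ack=200 B_seq=200 B_ack=1062

1062 200 200 1062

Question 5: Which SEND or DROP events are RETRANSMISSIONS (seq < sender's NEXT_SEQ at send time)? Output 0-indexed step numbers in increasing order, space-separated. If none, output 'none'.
Step 0: SEND seq=1000 -> fresh
Step 1: SEND seq=200 -> fresh
Step 2: DROP seq=1062 -> fresh
Step 3: SEND seq=1173 -> fresh
Step 4: SEND seq=1062 -> retransmit
Step 5: SEND seq=228 -> fresh

Answer: 4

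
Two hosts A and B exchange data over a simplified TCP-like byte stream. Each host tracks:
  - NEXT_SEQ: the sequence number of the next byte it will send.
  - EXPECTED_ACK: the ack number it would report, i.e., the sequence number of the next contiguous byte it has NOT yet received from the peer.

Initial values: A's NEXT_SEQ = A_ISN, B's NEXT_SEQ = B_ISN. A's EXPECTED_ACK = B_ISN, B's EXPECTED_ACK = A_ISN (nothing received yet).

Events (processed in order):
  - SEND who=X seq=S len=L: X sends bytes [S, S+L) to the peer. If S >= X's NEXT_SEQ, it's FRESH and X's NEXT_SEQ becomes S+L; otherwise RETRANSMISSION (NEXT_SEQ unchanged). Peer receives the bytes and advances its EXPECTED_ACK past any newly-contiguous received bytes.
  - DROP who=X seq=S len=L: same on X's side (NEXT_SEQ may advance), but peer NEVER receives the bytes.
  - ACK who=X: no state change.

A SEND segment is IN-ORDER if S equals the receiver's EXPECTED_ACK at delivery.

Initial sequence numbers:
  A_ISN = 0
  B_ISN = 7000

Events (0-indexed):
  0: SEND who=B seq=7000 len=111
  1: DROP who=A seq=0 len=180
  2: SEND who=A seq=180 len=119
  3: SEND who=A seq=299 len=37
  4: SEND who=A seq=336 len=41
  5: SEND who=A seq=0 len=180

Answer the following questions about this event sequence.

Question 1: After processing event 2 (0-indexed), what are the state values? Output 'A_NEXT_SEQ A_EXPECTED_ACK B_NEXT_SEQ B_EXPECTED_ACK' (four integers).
After event 0: A_seq=0 A_ack=7111 B_seq=7111 B_ack=0
After event 1: A_seq=180 A_ack=7111 B_seq=7111 B_ack=0
After event 2: A_seq=299 A_ack=7111 B_seq=7111 B_ack=0

299 7111 7111 0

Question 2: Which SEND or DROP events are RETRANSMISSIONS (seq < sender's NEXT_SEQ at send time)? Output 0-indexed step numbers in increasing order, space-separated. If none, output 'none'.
Answer: 5

Derivation:
Step 0: SEND seq=7000 -> fresh
Step 1: DROP seq=0 -> fresh
Step 2: SEND seq=180 -> fresh
Step 3: SEND seq=299 -> fresh
Step 4: SEND seq=336 -> fresh
Step 5: SEND seq=0 -> retransmit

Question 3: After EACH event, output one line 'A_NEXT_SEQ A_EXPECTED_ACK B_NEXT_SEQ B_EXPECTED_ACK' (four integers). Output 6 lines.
0 7111 7111 0
180 7111 7111 0
299 7111 7111 0
336 7111 7111 0
377 7111 7111 0
377 7111 7111 377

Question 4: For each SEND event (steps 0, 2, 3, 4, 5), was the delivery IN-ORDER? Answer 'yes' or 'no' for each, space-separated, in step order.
Step 0: SEND seq=7000 -> in-order
Step 2: SEND seq=180 -> out-of-order
Step 3: SEND seq=299 -> out-of-order
Step 4: SEND seq=336 -> out-of-order
Step 5: SEND seq=0 -> in-order

Answer: yes no no no yes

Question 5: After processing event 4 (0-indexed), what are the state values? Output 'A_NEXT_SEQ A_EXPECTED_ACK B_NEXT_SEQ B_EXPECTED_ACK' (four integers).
After event 0: A_seq=0 A_ack=7111 B_seq=7111 B_ack=0
After event 1: A_seq=180 A_ack=7111 B_seq=7111 B_ack=0
After event 2: A_seq=299 A_ack=7111 B_seq=7111 B_ack=0
After event 3: A_seq=336 A_ack=7111 B_seq=7111 B_ack=0
After event 4: A_seq=377 A_ack=7111 B_seq=7111 B_ack=0

377 7111 7111 0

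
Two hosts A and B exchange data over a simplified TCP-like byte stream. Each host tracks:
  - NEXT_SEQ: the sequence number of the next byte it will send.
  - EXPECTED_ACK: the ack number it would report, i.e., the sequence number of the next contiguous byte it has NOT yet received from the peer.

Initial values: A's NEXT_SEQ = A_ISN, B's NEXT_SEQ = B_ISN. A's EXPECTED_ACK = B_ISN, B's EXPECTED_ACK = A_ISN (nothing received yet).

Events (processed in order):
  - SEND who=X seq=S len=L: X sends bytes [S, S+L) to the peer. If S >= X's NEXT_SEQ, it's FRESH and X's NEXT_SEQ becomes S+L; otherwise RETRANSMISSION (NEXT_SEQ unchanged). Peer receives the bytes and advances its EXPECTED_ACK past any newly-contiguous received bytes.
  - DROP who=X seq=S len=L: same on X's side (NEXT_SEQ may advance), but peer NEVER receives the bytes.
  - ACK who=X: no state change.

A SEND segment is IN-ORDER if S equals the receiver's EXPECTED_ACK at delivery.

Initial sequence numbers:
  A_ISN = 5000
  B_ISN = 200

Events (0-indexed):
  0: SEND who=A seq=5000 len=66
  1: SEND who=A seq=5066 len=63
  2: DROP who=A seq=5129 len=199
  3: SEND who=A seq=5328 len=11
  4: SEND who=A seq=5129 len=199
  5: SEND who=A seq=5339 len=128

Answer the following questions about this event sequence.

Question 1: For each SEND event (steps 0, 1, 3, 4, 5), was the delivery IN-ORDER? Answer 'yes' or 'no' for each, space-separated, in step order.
Answer: yes yes no yes yes

Derivation:
Step 0: SEND seq=5000 -> in-order
Step 1: SEND seq=5066 -> in-order
Step 3: SEND seq=5328 -> out-of-order
Step 4: SEND seq=5129 -> in-order
Step 5: SEND seq=5339 -> in-order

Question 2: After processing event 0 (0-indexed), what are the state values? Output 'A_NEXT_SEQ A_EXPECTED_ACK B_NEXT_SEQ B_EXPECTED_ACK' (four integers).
After event 0: A_seq=5066 A_ack=200 B_seq=200 B_ack=5066

5066 200 200 5066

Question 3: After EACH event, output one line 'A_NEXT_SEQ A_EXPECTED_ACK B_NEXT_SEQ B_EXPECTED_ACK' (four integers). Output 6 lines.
5066 200 200 5066
5129 200 200 5129
5328 200 200 5129
5339 200 200 5129
5339 200 200 5339
5467 200 200 5467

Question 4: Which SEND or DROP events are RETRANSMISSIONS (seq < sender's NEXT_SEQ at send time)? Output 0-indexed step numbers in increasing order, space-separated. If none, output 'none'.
Step 0: SEND seq=5000 -> fresh
Step 1: SEND seq=5066 -> fresh
Step 2: DROP seq=5129 -> fresh
Step 3: SEND seq=5328 -> fresh
Step 4: SEND seq=5129 -> retransmit
Step 5: SEND seq=5339 -> fresh

Answer: 4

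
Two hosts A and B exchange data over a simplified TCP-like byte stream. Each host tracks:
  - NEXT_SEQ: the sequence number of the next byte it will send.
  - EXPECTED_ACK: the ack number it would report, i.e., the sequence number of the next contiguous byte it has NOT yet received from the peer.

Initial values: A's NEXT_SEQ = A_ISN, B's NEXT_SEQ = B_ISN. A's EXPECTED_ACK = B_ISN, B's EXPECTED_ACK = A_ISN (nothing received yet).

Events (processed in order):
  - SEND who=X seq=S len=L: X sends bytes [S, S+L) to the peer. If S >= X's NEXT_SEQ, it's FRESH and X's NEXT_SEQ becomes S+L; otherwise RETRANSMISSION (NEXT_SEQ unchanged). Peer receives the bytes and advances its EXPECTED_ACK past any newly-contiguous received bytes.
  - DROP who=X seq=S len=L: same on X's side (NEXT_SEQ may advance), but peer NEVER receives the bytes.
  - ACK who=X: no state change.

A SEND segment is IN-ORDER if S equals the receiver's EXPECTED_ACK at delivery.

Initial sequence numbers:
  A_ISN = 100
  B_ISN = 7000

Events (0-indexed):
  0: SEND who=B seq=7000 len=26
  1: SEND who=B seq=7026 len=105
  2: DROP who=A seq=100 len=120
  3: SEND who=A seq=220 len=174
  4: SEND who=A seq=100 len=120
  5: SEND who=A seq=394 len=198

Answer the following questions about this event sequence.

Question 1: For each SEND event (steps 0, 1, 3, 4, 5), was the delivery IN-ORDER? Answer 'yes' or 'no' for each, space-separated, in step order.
Answer: yes yes no yes yes

Derivation:
Step 0: SEND seq=7000 -> in-order
Step 1: SEND seq=7026 -> in-order
Step 3: SEND seq=220 -> out-of-order
Step 4: SEND seq=100 -> in-order
Step 5: SEND seq=394 -> in-order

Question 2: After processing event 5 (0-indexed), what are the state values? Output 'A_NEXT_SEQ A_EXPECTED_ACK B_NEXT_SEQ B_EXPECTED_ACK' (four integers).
After event 0: A_seq=100 A_ack=7026 B_seq=7026 B_ack=100
After event 1: A_seq=100 A_ack=7131 B_seq=7131 B_ack=100
After event 2: A_seq=220 A_ack=7131 B_seq=7131 B_ack=100
After event 3: A_seq=394 A_ack=7131 B_seq=7131 B_ack=100
After event 4: A_seq=394 A_ack=7131 B_seq=7131 B_ack=394
After event 5: A_seq=592 A_ack=7131 B_seq=7131 B_ack=592

592 7131 7131 592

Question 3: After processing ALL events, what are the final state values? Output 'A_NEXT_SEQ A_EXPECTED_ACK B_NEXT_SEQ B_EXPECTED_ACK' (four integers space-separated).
Answer: 592 7131 7131 592

Derivation:
After event 0: A_seq=100 A_ack=7026 B_seq=7026 B_ack=100
After event 1: A_seq=100 A_ack=7131 B_seq=7131 B_ack=100
After event 2: A_seq=220 A_ack=7131 B_seq=7131 B_ack=100
After event 3: A_seq=394 A_ack=7131 B_seq=7131 B_ack=100
After event 4: A_seq=394 A_ack=7131 B_seq=7131 B_ack=394
After event 5: A_seq=592 A_ack=7131 B_seq=7131 B_ack=592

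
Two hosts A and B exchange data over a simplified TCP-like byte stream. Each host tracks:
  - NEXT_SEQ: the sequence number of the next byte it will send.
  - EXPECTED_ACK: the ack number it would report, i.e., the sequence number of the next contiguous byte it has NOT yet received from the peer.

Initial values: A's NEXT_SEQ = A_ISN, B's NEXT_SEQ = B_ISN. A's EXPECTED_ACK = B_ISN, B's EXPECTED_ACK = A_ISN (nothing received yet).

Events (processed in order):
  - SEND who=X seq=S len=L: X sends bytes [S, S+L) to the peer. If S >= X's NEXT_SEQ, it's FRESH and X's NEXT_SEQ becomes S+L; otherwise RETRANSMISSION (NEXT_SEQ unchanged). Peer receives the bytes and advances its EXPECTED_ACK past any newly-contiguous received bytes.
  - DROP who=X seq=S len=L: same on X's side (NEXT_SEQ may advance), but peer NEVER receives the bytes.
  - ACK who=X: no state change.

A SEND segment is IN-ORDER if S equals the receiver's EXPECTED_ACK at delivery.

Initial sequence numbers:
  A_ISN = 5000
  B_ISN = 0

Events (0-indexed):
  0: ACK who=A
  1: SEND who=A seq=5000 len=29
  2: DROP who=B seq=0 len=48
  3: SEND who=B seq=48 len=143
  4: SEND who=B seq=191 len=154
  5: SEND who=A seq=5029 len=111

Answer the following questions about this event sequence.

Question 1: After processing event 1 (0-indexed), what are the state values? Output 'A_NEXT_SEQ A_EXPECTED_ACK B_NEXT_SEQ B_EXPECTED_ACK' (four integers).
After event 0: A_seq=5000 A_ack=0 B_seq=0 B_ack=5000
After event 1: A_seq=5029 A_ack=0 B_seq=0 B_ack=5029

5029 0 0 5029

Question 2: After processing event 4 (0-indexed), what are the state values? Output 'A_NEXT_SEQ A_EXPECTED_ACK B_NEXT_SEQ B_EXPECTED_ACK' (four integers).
After event 0: A_seq=5000 A_ack=0 B_seq=0 B_ack=5000
After event 1: A_seq=5029 A_ack=0 B_seq=0 B_ack=5029
After event 2: A_seq=5029 A_ack=0 B_seq=48 B_ack=5029
After event 3: A_seq=5029 A_ack=0 B_seq=191 B_ack=5029
After event 4: A_seq=5029 A_ack=0 B_seq=345 B_ack=5029

5029 0 345 5029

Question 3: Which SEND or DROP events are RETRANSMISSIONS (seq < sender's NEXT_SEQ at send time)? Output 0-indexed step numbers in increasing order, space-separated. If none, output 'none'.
Answer: none

Derivation:
Step 1: SEND seq=5000 -> fresh
Step 2: DROP seq=0 -> fresh
Step 3: SEND seq=48 -> fresh
Step 4: SEND seq=191 -> fresh
Step 5: SEND seq=5029 -> fresh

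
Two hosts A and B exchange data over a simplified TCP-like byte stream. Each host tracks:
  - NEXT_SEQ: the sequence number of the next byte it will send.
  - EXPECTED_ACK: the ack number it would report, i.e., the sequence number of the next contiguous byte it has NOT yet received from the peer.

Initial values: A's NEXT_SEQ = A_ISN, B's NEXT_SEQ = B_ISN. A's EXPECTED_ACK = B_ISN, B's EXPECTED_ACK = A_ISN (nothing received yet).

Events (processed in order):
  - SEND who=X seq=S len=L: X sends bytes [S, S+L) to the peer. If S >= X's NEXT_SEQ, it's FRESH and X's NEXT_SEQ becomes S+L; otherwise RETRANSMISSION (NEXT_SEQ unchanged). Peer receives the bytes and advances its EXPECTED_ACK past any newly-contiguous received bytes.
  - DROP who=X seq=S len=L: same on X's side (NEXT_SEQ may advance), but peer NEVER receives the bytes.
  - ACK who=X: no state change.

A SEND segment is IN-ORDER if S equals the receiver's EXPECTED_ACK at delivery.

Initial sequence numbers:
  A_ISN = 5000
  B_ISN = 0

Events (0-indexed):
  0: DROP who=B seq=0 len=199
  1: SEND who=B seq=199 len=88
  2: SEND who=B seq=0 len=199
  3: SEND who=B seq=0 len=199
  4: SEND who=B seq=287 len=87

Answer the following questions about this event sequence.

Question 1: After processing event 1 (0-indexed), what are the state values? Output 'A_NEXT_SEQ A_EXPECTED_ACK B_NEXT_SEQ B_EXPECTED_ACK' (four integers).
After event 0: A_seq=5000 A_ack=0 B_seq=199 B_ack=5000
After event 1: A_seq=5000 A_ack=0 B_seq=287 B_ack=5000

5000 0 287 5000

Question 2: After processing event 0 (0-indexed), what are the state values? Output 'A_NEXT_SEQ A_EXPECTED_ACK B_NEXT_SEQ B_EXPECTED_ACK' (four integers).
After event 0: A_seq=5000 A_ack=0 B_seq=199 B_ack=5000

5000 0 199 5000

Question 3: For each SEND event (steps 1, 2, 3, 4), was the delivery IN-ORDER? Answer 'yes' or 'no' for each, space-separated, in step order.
Step 1: SEND seq=199 -> out-of-order
Step 2: SEND seq=0 -> in-order
Step 3: SEND seq=0 -> out-of-order
Step 4: SEND seq=287 -> in-order

Answer: no yes no yes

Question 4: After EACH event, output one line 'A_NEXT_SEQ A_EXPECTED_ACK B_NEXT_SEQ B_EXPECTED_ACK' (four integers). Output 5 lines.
5000 0 199 5000
5000 0 287 5000
5000 287 287 5000
5000 287 287 5000
5000 374 374 5000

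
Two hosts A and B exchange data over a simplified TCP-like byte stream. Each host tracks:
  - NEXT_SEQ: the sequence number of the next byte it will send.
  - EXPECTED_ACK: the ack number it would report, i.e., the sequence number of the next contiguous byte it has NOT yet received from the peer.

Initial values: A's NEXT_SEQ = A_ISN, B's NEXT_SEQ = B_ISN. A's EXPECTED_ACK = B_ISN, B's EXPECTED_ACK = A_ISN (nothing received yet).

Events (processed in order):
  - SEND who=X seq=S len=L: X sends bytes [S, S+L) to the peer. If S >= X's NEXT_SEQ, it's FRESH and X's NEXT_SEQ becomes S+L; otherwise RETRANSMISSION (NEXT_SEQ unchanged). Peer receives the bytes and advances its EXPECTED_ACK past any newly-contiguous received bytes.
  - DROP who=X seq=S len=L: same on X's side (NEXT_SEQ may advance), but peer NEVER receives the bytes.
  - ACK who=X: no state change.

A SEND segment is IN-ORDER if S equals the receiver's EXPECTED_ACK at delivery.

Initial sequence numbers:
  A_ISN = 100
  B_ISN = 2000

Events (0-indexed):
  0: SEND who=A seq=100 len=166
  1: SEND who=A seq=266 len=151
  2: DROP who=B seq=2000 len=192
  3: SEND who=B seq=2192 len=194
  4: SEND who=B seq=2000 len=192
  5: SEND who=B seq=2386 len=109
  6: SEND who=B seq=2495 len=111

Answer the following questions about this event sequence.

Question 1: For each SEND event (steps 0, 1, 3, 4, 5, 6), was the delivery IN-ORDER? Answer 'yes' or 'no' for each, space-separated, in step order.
Answer: yes yes no yes yes yes

Derivation:
Step 0: SEND seq=100 -> in-order
Step 1: SEND seq=266 -> in-order
Step 3: SEND seq=2192 -> out-of-order
Step 4: SEND seq=2000 -> in-order
Step 5: SEND seq=2386 -> in-order
Step 6: SEND seq=2495 -> in-order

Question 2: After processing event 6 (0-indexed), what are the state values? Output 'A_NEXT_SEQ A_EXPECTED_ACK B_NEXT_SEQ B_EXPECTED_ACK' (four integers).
After event 0: A_seq=266 A_ack=2000 B_seq=2000 B_ack=266
After event 1: A_seq=417 A_ack=2000 B_seq=2000 B_ack=417
After event 2: A_seq=417 A_ack=2000 B_seq=2192 B_ack=417
After event 3: A_seq=417 A_ack=2000 B_seq=2386 B_ack=417
After event 4: A_seq=417 A_ack=2386 B_seq=2386 B_ack=417
After event 5: A_seq=417 A_ack=2495 B_seq=2495 B_ack=417
After event 6: A_seq=417 A_ack=2606 B_seq=2606 B_ack=417

417 2606 2606 417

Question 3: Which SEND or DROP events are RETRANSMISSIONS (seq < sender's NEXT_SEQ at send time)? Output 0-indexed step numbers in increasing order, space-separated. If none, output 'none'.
Answer: 4

Derivation:
Step 0: SEND seq=100 -> fresh
Step 1: SEND seq=266 -> fresh
Step 2: DROP seq=2000 -> fresh
Step 3: SEND seq=2192 -> fresh
Step 4: SEND seq=2000 -> retransmit
Step 5: SEND seq=2386 -> fresh
Step 6: SEND seq=2495 -> fresh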